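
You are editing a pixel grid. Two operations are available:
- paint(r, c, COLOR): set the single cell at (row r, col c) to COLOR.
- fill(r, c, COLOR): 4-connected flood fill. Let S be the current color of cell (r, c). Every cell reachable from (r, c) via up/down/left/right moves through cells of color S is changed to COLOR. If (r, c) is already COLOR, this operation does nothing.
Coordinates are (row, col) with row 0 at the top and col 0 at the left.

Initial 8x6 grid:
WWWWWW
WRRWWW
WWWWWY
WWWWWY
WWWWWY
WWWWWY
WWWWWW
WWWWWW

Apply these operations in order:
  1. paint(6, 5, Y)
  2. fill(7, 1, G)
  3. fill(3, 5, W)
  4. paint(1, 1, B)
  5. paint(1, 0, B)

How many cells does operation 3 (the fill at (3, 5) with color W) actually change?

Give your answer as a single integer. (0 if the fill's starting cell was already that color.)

Answer: 5

Derivation:
After op 1 paint(6,5,Y):
WWWWWW
WRRWWW
WWWWWY
WWWWWY
WWWWWY
WWWWWY
WWWWWY
WWWWWW
After op 2 fill(7,1,G) [41 cells changed]:
GGGGGG
GRRGGG
GGGGGY
GGGGGY
GGGGGY
GGGGGY
GGGGGY
GGGGGG
After op 3 fill(3,5,W) [5 cells changed]:
GGGGGG
GRRGGG
GGGGGW
GGGGGW
GGGGGW
GGGGGW
GGGGGW
GGGGGG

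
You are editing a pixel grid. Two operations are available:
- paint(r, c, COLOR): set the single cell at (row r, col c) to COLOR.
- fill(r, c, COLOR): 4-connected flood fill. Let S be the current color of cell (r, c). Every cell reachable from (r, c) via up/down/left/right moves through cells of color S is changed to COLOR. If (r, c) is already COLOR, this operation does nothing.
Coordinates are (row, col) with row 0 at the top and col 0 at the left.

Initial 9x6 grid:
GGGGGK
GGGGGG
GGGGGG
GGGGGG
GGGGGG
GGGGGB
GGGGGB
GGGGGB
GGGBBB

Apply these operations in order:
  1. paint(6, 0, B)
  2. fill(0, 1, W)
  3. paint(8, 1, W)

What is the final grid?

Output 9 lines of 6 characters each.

After op 1 paint(6,0,B):
GGGGGK
GGGGGG
GGGGGG
GGGGGG
GGGGGG
GGGGGB
BGGGGB
GGGGGB
GGGBBB
After op 2 fill(0,1,W) [46 cells changed]:
WWWWWK
WWWWWW
WWWWWW
WWWWWW
WWWWWW
WWWWWB
BWWWWB
WWWWWB
WWWBBB
After op 3 paint(8,1,W):
WWWWWK
WWWWWW
WWWWWW
WWWWWW
WWWWWW
WWWWWB
BWWWWB
WWWWWB
WWWBBB

Answer: WWWWWK
WWWWWW
WWWWWW
WWWWWW
WWWWWW
WWWWWB
BWWWWB
WWWWWB
WWWBBB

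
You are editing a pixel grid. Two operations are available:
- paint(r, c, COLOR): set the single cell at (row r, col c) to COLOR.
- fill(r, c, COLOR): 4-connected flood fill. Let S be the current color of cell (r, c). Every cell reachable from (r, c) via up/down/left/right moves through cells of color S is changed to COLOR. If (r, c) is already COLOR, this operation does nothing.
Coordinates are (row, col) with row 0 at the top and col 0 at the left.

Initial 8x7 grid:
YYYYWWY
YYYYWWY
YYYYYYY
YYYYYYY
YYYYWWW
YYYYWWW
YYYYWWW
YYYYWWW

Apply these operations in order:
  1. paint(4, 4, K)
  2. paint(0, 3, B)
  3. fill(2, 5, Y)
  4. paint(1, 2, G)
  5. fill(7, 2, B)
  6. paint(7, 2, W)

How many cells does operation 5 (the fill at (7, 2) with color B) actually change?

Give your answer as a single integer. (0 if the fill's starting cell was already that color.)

Answer: 38

Derivation:
After op 1 paint(4,4,K):
YYYYWWY
YYYYWWY
YYYYYYY
YYYYYYY
YYYYKWW
YYYYWWW
YYYYWWW
YYYYWWW
After op 2 paint(0,3,B):
YYYBWWY
YYYYWWY
YYYYYYY
YYYYYYY
YYYYKWW
YYYYWWW
YYYYWWW
YYYYWWW
After op 3 fill(2,5,Y) [0 cells changed]:
YYYBWWY
YYYYWWY
YYYYYYY
YYYYYYY
YYYYKWW
YYYYWWW
YYYYWWW
YYYYWWW
After op 4 paint(1,2,G):
YYYBWWY
YYGYWWY
YYYYYYY
YYYYYYY
YYYYKWW
YYYYWWW
YYYYWWW
YYYYWWW
After op 5 fill(7,2,B) [38 cells changed]:
BBBBWWB
BBGBWWB
BBBBBBB
BBBBBBB
BBBBKWW
BBBBWWW
BBBBWWW
BBBBWWW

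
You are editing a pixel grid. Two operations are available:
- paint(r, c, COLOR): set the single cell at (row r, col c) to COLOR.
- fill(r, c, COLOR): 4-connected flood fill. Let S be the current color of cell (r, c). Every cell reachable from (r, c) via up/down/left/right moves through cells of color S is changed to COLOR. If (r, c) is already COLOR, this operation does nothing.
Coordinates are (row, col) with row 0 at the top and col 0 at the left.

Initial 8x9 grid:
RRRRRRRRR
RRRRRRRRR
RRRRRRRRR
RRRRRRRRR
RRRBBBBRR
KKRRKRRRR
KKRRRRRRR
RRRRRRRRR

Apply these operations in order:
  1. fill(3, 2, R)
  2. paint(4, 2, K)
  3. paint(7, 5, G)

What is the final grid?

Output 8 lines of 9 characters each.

After op 1 fill(3,2,R) [0 cells changed]:
RRRRRRRRR
RRRRRRRRR
RRRRRRRRR
RRRRRRRRR
RRRBBBBRR
KKRRKRRRR
KKRRRRRRR
RRRRRRRRR
After op 2 paint(4,2,K):
RRRRRRRRR
RRRRRRRRR
RRRRRRRRR
RRRRRRRRR
RRKBBBBRR
KKRRKRRRR
KKRRRRRRR
RRRRRRRRR
After op 3 paint(7,5,G):
RRRRRRRRR
RRRRRRRRR
RRRRRRRRR
RRRRRRRRR
RRKBBBBRR
KKRRKRRRR
KKRRRRRRR
RRRRRGRRR

Answer: RRRRRRRRR
RRRRRRRRR
RRRRRRRRR
RRRRRRRRR
RRKBBBBRR
KKRRKRRRR
KKRRRRRRR
RRRRRGRRR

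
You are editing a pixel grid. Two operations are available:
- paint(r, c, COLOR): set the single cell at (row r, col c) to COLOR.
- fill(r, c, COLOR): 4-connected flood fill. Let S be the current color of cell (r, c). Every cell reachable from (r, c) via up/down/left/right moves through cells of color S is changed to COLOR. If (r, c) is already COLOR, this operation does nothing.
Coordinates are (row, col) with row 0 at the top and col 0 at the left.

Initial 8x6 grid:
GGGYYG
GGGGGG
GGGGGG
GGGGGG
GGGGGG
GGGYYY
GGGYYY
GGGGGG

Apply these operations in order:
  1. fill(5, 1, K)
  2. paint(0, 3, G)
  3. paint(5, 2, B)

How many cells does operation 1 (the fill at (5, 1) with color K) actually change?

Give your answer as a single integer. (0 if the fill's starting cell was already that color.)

Answer: 40

Derivation:
After op 1 fill(5,1,K) [40 cells changed]:
KKKYYK
KKKKKK
KKKKKK
KKKKKK
KKKKKK
KKKYYY
KKKYYY
KKKKKK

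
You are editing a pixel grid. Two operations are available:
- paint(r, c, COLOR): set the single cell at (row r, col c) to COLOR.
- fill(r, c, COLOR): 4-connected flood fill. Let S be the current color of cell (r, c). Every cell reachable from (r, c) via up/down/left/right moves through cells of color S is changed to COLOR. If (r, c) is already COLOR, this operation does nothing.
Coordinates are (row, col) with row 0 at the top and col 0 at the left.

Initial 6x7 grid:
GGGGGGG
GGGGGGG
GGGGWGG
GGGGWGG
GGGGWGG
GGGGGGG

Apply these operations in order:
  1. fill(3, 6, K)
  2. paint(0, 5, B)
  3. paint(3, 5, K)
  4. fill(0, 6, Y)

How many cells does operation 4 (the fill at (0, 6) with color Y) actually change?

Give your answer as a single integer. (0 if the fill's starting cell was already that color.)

After op 1 fill(3,6,K) [39 cells changed]:
KKKKKKK
KKKKKKK
KKKKWKK
KKKKWKK
KKKKWKK
KKKKKKK
After op 2 paint(0,5,B):
KKKKKBK
KKKKKKK
KKKKWKK
KKKKWKK
KKKKWKK
KKKKKKK
After op 3 paint(3,5,K):
KKKKKBK
KKKKKKK
KKKKWKK
KKKKWKK
KKKKWKK
KKKKKKK
After op 4 fill(0,6,Y) [38 cells changed]:
YYYYYBY
YYYYYYY
YYYYWYY
YYYYWYY
YYYYWYY
YYYYYYY

Answer: 38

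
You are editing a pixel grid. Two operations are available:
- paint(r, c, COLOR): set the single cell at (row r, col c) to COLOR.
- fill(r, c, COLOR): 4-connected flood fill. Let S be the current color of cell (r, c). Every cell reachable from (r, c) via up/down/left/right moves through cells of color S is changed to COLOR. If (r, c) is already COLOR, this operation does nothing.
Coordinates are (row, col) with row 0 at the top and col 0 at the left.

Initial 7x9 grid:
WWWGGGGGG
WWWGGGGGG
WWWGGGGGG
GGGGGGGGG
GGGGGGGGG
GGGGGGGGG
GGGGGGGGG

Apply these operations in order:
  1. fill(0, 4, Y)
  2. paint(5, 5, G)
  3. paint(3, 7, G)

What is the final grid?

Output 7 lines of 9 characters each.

Answer: WWWYYYYYY
WWWYYYYYY
WWWYYYYYY
YYYYYYYGY
YYYYYYYYY
YYYYYGYYY
YYYYYYYYY

Derivation:
After op 1 fill(0,4,Y) [54 cells changed]:
WWWYYYYYY
WWWYYYYYY
WWWYYYYYY
YYYYYYYYY
YYYYYYYYY
YYYYYYYYY
YYYYYYYYY
After op 2 paint(5,5,G):
WWWYYYYYY
WWWYYYYYY
WWWYYYYYY
YYYYYYYYY
YYYYYYYYY
YYYYYGYYY
YYYYYYYYY
After op 3 paint(3,7,G):
WWWYYYYYY
WWWYYYYYY
WWWYYYYYY
YYYYYYYGY
YYYYYYYYY
YYYYYGYYY
YYYYYYYYY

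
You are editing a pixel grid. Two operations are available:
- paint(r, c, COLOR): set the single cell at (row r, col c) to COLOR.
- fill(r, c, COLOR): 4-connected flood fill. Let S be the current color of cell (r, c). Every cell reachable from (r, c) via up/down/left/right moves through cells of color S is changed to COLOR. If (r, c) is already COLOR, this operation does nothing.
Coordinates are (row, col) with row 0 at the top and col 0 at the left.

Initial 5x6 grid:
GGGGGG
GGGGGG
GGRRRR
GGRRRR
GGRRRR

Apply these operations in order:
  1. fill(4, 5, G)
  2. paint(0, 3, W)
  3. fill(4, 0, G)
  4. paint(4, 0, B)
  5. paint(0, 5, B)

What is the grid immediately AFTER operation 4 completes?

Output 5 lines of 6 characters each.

Answer: GGGWGG
GGGGGG
GGGGGG
GGGGGG
BGGGGG

Derivation:
After op 1 fill(4,5,G) [12 cells changed]:
GGGGGG
GGGGGG
GGGGGG
GGGGGG
GGGGGG
After op 2 paint(0,3,W):
GGGWGG
GGGGGG
GGGGGG
GGGGGG
GGGGGG
After op 3 fill(4,0,G) [0 cells changed]:
GGGWGG
GGGGGG
GGGGGG
GGGGGG
GGGGGG
After op 4 paint(4,0,B):
GGGWGG
GGGGGG
GGGGGG
GGGGGG
BGGGGG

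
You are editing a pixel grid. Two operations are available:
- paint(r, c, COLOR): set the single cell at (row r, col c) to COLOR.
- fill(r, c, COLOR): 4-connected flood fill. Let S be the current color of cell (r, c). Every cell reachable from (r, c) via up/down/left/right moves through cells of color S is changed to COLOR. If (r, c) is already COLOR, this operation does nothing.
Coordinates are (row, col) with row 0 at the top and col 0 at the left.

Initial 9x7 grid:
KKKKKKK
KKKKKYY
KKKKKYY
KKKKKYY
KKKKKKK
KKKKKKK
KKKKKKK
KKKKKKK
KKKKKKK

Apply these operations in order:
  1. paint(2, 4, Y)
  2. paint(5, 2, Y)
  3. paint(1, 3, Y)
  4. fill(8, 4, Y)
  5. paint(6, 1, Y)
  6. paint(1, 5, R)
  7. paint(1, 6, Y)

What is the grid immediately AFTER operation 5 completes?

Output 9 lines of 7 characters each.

After op 1 paint(2,4,Y):
KKKKKKK
KKKKKYY
KKKKYYY
KKKKKYY
KKKKKKK
KKKKKKK
KKKKKKK
KKKKKKK
KKKKKKK
After op 2 paint(5,2,Y):
KKKKKKK
KKKKKYY
KKKKYYY
KKKKKYY
KKKKKKK
KKYKKKK
KKKKKKK
KKKKKKK
KKKKKKK
After op 3 paint(1,3,Y):
KKKKKKK
KKKYKYY
KKKKYYY
KKKKKYY
KKKKKKK
KKYKKKK
KKKKKKK
KKKKKKK
KKKKKKK
After op 4 fill(8,4,Y) [54 cells changed]:
YYYYYYY
YYYYYYY
YYYYYYY
YYYYYYY
YYYYYYY
YYYYYYY
YYYYYYY
YYYYYYY
YYYYYYY
After op 5 paint(6,1,Y):
YYYYYYY
YYYYYYY
YYYYYYY
YYYYYYY
YYYYYYY
YYYYYYY
YYYYYYY
YYYYYYY
YYYYYYY

Answer: YYYYYYY
YYYYYYY
YYYYYYY
YYYYYYY
YYYYYYY
YYYYYYY
YYYYYYY
YYYYYYY
YYYYYYY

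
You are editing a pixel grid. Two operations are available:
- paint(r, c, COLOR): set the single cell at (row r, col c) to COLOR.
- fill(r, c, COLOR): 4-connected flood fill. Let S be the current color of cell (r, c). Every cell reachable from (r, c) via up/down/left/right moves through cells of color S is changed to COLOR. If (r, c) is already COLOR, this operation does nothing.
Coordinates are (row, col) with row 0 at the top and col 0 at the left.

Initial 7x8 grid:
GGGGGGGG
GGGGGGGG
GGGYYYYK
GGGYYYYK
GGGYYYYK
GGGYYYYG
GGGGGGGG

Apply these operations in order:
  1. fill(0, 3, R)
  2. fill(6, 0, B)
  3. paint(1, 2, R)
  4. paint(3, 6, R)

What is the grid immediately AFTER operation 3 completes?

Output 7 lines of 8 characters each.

Answer: BBBBBBBB
BBRBBBBB
BBBYYYYK
BBBYYYYK
BBBYYYYK
BBBYYYYB
BBBBBBBB

Derivation:
After op 1 fill(0,3,R) [37 cells changed]:
RRRRRRRR
RRRRRRRR
RRRYYYYK
RRRYYYYK
RRRYYYYK
RRRYYYYR
RRRRRRRR
After op 2 fill(6,0,B) [37 cells changed]:
BBBBBBBB
BBBBBBBB
BBBYYYYK
BBBYYYYK
BBBYYYYK
BBBYYYYB
BBBBBBBB
After op 3 paint(1,2,R):
BBBBBBBB
BBRBBBBB
BBBYYYYK
BBBYYYYK
BBBYYYYK
BBBYYYYB
BBBBBBBB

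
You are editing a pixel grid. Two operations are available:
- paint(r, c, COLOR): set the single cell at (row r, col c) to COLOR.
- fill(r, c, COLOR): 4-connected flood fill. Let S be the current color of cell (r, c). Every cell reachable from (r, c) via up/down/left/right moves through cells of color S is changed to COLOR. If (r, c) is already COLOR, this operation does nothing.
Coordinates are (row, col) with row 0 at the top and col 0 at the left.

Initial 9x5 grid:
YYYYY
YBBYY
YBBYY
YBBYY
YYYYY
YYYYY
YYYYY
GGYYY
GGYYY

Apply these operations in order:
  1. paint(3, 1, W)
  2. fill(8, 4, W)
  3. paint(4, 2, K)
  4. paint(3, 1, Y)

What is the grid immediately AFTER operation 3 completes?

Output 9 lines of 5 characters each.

After op 1 paint(3,1,W):
YYYYY
YBBYY
YBBYY
YWBYY
YYYYY
YYYYY
YYYYY
GGYYY
GGYYY
After op 2 fill(8,4,W) [35 cells changed]:
WWWWW
WBBWW
WBBWW
WWBWW
WWWWW
WWWWW
WWWWW
GGWWW
GGWWW
After op 3 paint(4,2,K):
WWWWW
WBBWW
WBBWW
WWBWW
WWKWW
WWWWW
WWWWW
GGWWW
GGWWW

Answer: WWWWW
WBBWW
WBBWW
WWBWW
WWKWW
WWWWW
WWWWW
GGWWW
GGWWW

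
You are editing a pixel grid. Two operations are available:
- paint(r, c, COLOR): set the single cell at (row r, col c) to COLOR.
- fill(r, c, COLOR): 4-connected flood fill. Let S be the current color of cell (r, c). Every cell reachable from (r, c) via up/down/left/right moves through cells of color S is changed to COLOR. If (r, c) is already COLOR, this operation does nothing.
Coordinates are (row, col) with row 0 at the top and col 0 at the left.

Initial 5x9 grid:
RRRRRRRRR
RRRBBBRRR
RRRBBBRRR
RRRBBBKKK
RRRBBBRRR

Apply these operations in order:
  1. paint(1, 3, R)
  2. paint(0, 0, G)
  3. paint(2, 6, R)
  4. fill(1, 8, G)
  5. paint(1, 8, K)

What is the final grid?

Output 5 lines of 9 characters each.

Answer: GGGGGGGGG
GGGGBBGGK
GGGBBBGGG
GGGBBBKKK
GGGBBBRRR

Derivation:
After op 1 paint(1,3,R):
RRRRRRRRR
RRRRBBRRR
RRRBBBRRR
RRRBBBKKK
RRRBBBRRR
After op 2 paint(0,0,G):
GRRRRRRRR
RRRRBBRRR
RRRBBBRRR
RRRBBBKKK
RRRBBBRRR
After op 3 paint(2,6,R):
GRRRRRRRR
RRRRBBRRR
RRRBBBRRR
RRRBBBKKK
RRRBBBRRR
After op 4 fill(1,8,G) [27 cells changed]:
GGGGGGGGG
GGGGBBGGG
GGGBBBGGG
GGGBBBKKK
GGGBBBRRR
After op 5 paint(1,8,K):
GGGGGGGGG
GGGGBBGGK
GGGBBBGGG
GGGBBBKKK
GGGBBBRRR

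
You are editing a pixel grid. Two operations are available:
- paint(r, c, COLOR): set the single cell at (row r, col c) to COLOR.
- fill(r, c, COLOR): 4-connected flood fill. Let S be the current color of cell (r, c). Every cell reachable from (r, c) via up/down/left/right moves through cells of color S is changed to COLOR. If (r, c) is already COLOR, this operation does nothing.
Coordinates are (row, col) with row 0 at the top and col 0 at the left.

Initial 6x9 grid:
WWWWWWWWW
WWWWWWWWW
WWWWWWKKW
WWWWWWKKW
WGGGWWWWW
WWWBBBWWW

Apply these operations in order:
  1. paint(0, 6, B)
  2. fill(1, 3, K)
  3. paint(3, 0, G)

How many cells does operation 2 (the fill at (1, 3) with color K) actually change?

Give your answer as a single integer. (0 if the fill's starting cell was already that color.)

After op 1 paint(0,6,B):
WWWWWWBWW
WWWWWWWWW
WWWWWWKKW
WWWWWWKKW
WGGGWWWWW
WWWBBBWWW
After op 2 fill(1,3,K) [43 cells changed]:
KKKKKKBKK
KKKKKKKKK
KKKKKKKKK
KKKKKKKKK
KGGGKKKKK
KKKBBBKKK

Answer: 43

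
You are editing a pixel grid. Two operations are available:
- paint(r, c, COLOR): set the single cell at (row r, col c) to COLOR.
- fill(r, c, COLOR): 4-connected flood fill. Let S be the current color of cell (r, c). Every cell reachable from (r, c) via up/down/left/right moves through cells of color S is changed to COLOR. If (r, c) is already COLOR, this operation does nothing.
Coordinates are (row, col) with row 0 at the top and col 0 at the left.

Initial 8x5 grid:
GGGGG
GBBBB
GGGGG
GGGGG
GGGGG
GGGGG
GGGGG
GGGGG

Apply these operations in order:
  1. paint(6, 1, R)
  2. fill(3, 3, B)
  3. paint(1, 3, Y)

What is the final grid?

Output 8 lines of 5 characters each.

After op 1 paint(6,1,R):
GGGGG
GBBBB
GGGGG
GGGGG
GGGGG
GGGGG
GRGGG
GGGGG
After op 2 fill(3,3,B) [35 cells changed]:
BBBBB
BBBBB
BBBBB
BBBBB
BBBBB
BBBBB
BRBBB
BBBBB
After op 3 paint(1,3,Y):
BBBBB
BBBYB
BBBBB
BBBBB
BBBBB
BBBBB
BRBBB
BBBBB

Answer: BBBBB
BBBYB
BBBBB
BBBBB
BBBBB
BBBBB
BRBBB
BBBBB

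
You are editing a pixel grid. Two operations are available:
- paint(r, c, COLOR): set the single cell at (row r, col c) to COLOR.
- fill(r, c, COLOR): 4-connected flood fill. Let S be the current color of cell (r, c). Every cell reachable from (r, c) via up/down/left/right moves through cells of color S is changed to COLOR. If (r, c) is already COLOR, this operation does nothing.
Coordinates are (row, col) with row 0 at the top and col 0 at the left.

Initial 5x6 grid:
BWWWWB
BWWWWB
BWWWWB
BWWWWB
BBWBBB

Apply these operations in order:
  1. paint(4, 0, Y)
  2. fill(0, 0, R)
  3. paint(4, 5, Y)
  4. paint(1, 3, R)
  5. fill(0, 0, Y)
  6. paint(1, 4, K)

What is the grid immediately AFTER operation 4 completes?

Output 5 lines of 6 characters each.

Answer: RWWWWB
RWWRWB
RWWWWB
RWWWWB
YBWBBY

Derivation:
After op 1 paint(4,0,Y):
BWWWWB
BWWWWB
BWWWWB
BWWWWB
YBWBBB
After op 2 fill(0,0,R) [4 cells changed]:
RWWWWB
RWWWWB
RWWWWB
RWWWWB
YBWBBB
After op 3 paint(4,5,Y):
RWWWWB
RWWWWB
RWWWWB
RWWWWB
YBWBBY
After op 4 paint(1,3,R):
RWWWWB
RWWRWB
RWWWWB
RWWWWB
YBWBBY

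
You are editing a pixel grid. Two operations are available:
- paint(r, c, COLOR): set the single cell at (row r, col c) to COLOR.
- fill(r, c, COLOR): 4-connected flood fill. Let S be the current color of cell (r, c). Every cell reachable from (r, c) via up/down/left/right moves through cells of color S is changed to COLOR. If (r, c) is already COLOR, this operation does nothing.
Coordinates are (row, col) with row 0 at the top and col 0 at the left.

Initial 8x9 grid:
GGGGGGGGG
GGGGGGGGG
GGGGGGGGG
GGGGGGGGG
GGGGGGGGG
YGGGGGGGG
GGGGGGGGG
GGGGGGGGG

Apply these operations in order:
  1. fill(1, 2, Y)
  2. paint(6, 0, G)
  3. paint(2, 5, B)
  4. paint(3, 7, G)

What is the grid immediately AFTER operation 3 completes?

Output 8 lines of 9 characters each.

Answer: YYYYYYYYY
YYYYYYYYY
YYYYYBYYY
YYYYYYYYY
YYYYYYYYY
YYYYYYYYY
GYYYYYYYY
YYYYYYYYY

Derivation:
After op 1 fill(1,2,Y) [71 cells changed]:
YYYYYYYYY
YYYYYYYYY
YYYYYYYYY
YYYYYYYYY
YYYYYYYYY
YYYYYYYYY
YYYYYYYYY
YYYYYYYYY
After op 2 paint(6,0,G):
YYYYYYYYY
YYYYYYYYY
YYYYYYYYY
YYYYYYYYY
YYYYYYYYY
YYYYYYYYY
GYYYYYYYY
YYYYYYYYY
After op 3 paint(2,5,B):
YYYYYYYYY
YYYYYYYYY
YYYYYBYYY
YYYYYYYYY
YYYYYYYYY
YYYYYYYYY
GYYYYYYYY
YYYYYYYYY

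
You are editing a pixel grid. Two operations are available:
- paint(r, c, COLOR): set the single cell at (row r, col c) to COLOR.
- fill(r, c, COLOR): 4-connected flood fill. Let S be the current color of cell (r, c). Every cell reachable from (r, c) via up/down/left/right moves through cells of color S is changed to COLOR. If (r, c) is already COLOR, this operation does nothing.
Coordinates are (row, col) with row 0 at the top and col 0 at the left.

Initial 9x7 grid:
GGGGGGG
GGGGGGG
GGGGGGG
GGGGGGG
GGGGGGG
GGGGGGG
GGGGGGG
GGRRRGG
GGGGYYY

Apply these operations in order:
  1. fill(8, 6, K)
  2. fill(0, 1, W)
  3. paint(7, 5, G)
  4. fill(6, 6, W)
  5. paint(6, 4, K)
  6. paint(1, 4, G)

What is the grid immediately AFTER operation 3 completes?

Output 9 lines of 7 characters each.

Answer: WWWWWWW
WWWWWWW
WWWWWWW
WWWWWWW
WWWWWWW
WWWWWWW
WWWWWWW
WWRRRGW
WWWWKKK

Derivation:
After op 1 fill(8,6,K) [3 cells changed]:
GGGGGGG
GGGGGGG
GGGGGGG
GGGGGGG
GGGGGGG
GGGGGGG
GGGGGGG
GGRRRGG
GGGGKKK
After op 2 fill(0,1,W) [57 cells changed]:
WWWWWWW
WWWWWWW
WWWWWWW
WWWWWWW
WWWWWWW
WWWWWWW
WWWWWWW
WWRRRWW
WWWWKKK
After op 3 paint(7,5,G):
WWWWWWW
WWWWWWW
WWWWWWW
WWWWWWW
WWWWWWW
WWWWWWW
WWWWWWW
WWRRRGW
WWWWKKK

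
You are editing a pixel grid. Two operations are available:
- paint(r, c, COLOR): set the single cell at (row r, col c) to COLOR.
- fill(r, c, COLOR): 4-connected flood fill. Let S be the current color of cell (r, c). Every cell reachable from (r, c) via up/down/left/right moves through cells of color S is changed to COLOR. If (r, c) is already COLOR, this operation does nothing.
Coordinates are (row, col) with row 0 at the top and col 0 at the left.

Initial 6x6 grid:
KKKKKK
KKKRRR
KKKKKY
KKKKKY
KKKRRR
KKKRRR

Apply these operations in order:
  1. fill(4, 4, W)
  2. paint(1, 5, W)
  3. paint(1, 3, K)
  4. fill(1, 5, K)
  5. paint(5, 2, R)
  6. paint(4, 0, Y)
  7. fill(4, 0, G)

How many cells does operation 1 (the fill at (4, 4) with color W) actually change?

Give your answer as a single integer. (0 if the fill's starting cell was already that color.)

Answer: 6

Derivation:
After op 1 fill(4,4,W) [6 cells changed]:
KKKKKK
KKKRRR
KKKKKY
KKKKKY
KKKWWW
KKKWWW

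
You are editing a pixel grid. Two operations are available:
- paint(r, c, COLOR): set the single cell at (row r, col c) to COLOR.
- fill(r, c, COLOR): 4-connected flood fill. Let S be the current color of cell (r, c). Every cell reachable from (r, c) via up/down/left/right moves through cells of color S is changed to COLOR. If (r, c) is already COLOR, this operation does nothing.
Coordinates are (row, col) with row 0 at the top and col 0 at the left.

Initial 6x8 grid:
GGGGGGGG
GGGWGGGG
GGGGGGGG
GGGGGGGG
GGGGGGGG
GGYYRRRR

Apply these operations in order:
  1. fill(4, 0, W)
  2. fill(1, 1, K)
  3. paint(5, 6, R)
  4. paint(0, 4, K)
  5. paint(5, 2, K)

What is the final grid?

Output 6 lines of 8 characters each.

After op 1 fill(4,0,W) [41 cells changed]:
WWWWWWWW
WWWWWWWW
WWWWWWWW
WWWWWWWW
WWWWWWWW
WWYYRRRR
After op 2 fill(1,1,K) [42 cells changed]:
KKKKKKKK
KKKKKKKK
KKKKKKKK
KKKKKKKK
KKKKKKKK
KKYYRRRR
After op 3 paint(5,6,R):
KKKKKKKK
KKKKKKKK
KKKKKKKK
KKKKKKKK
KKKKKKKK
KKYYRRRR
After op 4 paint(0,4,K):
KKKKKKKK
KKKKKKKK
KKKKKKKK
KKKKKKKK
KKKKKKKK
KKYYRRRR
After op 5 paint(5,2,K):
KKKKKKKK
KKKKKKKK
KKKKKKKK
KKKKKKKK
KKKKKKKK
KKKYRRRR

Answer: KKKKKKKK
KKKKKKKK
KKKKKKKK
KKKKKKKK
KKKKKKKK
KKKYRRRR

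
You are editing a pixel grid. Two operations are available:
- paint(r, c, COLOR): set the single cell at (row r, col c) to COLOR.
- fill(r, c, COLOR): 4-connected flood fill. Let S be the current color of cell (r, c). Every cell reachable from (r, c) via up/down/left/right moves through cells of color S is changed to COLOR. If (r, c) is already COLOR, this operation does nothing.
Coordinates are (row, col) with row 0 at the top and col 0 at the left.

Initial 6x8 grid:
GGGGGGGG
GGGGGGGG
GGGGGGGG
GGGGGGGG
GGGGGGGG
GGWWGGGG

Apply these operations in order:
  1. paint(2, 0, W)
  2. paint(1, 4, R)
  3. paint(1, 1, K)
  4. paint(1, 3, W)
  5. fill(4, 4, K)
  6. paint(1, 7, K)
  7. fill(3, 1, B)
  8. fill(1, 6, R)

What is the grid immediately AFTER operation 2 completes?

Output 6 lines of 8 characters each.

After op 1 paint(2,0,W):
GGGGGGGG
GGGGGGGG
WGGGGGGG
GGGGGGGG
GGGGGGGG
GGWWGGGG
After op 2 paint(1,4,R):
GGGGGGGG
GGGGRGGG
WGGGGGGG
GGGGGGGG
GGGGGGGG
GGWWGGGG

Answer: GGGGGGGG
GGGGRGGG
WGGGGGGG
GGGGGGGG
GGGGGGGG
GGWWGGGG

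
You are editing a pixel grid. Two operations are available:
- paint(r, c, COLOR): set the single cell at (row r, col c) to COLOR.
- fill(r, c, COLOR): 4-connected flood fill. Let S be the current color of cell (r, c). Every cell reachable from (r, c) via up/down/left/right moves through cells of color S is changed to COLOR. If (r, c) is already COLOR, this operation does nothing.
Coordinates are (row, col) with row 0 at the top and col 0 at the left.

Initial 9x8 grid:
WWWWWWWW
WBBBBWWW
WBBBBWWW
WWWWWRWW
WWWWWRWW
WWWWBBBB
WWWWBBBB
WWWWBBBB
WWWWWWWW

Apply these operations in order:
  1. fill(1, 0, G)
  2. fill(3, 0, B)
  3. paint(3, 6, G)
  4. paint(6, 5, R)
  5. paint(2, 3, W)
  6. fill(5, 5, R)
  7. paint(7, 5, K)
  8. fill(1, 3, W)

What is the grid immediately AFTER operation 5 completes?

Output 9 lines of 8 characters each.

After op 1 fill(1,0,G) [50 cells changed]:
GGGGGGGG
GBBBBGGG
GBBBBGGG
GGGGGRGG
GGGGGRGG
GGGGBBBB
GGGGBBBB
GGGGBBBB
GGGGGGGG
After op 2 fill(3,0,B) [50 cells changed]:
BBBBBBBB
BBBBBBBB
BBBBBBBB
BBBBBRBB
BBBBBRBB
BBBBBBBB
BBBBBBBB
BBBBBBBB
BBBBBBBB
After op 3 paint(3,6,G):
BBBBBBBB
BBBBBBBB
BBBBBBBB
BBBBBRGB
BBBBBRBB
BBBBBBBB
BBBBBBBB
BBBBBBBB
BBBBBBBB
After op 4 paint(6,5,R):
BBBBBBBB
BBBBBBBB
BBBBBBBB
BBBBBRGB
BBBBBRBB
BBBBBBBB
BBBBBRBB
BBBBBBBB
BBBBBBBB
After op 5 paint(2,3,W):
BBBBBBBB
BBBBBBBB
BBBWBBBB
BBBBBRGB
BBBBBRBB
BBBBBBBB
BBBBBRBB
BBBBBBBB
BBBBBBBB

Answer: BBBBBBBB
BBBBBBBB
BBBWBBBB
BBBBBRGB
BBBBBRBB
BBBBBBBB
BBBBBRBB
BBBBBBBB
BBBBBBBB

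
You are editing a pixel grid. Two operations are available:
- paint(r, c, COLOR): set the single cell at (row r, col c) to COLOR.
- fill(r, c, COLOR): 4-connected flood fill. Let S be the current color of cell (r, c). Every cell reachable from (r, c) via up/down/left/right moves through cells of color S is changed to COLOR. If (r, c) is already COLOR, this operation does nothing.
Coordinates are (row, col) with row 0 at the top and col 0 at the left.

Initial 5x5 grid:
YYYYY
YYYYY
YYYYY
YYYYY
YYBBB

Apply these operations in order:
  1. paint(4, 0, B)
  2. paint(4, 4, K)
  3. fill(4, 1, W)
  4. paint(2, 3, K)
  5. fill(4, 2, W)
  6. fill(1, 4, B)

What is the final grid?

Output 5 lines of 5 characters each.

After op 1 paint(4,0,B):
YYYYY
YYYYY
YYYYY
YYYYY
BYBBB
After op 2 paint(4,4,K):
YYYYY
YYYYY
YYYYY
YYYYY
BYBBK
After op 3 fill(4,1,W) [21 cells changed]:
WWWWW
WWWWW
WWWWW
WWWWW
BWBBK
After op 4 paint(2,3,K):
WWWWW
WWWWW
WWWKW
WWWWW
BWBBK
After op 5 fill(4,2,W) [2 cells changed]:
WWWWW
WWWWW
WWWKW
WWWWW
BWWWK
After op 6 fill(1,4,B) [22 cells changed]:
BBBBB
BBBBB
BBBKB
BBBBB
BBBBK

Answer: BBBBB
BBBBB
BBBKB
BBBBB
BBBBK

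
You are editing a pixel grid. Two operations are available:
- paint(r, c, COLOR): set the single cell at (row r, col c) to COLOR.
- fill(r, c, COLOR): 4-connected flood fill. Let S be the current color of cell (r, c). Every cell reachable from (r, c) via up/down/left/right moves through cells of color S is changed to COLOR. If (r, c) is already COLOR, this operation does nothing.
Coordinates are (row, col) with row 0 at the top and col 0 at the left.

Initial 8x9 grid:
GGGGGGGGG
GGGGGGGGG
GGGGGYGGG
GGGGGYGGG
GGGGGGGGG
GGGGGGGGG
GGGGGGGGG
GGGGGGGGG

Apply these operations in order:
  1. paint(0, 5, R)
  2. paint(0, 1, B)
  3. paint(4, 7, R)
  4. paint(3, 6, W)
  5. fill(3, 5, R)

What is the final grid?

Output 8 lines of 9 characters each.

After op 1 paint(0,5,R):
GGGGGRGGG
GGGGGGGGG
GGGGGYGGG
GGGGGYGGG
GGGGGGGGG
GGGGGGGGG
GGGGGGGGG
GGGGGGGGG
After op 2 paint(0,1,B):
GBGGGRGGG
GGGGGGGGG
GGGGGYGGG
GGGGGYGGG
GGGGGGGGG
GGGGGGGGG
GGGGGGGGG
GGGGGGGGG
After op 3 paint(4,7,R):
GBGGGRGGG
GGGGGGGGG
GGGGGYGGG
GGGGGYGGG
GGGGGGGRG
GGGGGGGGG
GGGGGGGGG
GGGGGGGGG
After op 4 paint(3,6,W):
GBGGGRGGG
GGGGGGGGG
GGGGGYGGG
GGGGGYWGG
GGGGGGGRG
GGGGGGGGG
GGGGGGGGG
GGGGGGGGG
After op 5 fill(3,5,R) [2 cells changed]:
GBGGGRGGG
GGGGGGGGG
GGGGGRGGG
GGGGGRWGG
GGGGGGGRG
GGGGGGGGG
GGGGGGGGG
GGGGGGGGG

Answer: GBGGGRGGG
GGGGGGGGG
GGGGGRGGG
GGGGGRWGG
GGGGGGGRG
GGGGGGGGG
GGGGGGGGG
GGGGGGGGG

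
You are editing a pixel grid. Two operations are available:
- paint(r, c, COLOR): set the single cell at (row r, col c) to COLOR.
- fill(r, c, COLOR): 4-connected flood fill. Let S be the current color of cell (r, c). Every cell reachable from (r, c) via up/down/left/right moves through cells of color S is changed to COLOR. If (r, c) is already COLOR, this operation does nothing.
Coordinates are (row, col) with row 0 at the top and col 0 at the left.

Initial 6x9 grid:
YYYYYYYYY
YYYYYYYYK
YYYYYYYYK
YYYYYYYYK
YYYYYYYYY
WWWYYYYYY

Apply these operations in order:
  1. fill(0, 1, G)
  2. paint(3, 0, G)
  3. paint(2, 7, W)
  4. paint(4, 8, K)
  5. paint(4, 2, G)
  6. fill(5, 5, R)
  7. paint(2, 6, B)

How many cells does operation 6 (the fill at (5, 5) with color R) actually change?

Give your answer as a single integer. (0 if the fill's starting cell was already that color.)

After op 1 fill(0,1,G) [48 cells changed]:
GGGGGGGGG
GGGGGGGGK
GGGGGGGGK
GGGGGGGGK
GGGGGGGGG
WWWGGGGGG
After op 2 paint(3,0,G):
GGGGGGGGG
GGGGGGGGK
GGGGGGGGK
GGGGGGGGK
GGGGGGGGG
WWWGGGGGG
After op 3 paint(2,7,W):
GGGGGGGGG
GGGGGGGGK
GGGGGGGWK
GGGGGGGGK
GGGGGGGGG
WWWGGGGGG
After op 4 paint(4,8,K):
GGGGGGGGG
GGGGGGGGK
GGGGGGGWK
GGGGGGGGK
GGGGGGGGK
WWWGGGGGG
After op 5 paint(4,2,G):
GGGGGGGGG
GGGGGGGGK
GGGGGGGWK
GGGGGGGGK
GGGGGGGGK
WWWGGGGGG
After op 6 fill(5,5,R) [46 cells changed]:
RRRRRRRRR
RRRRRRRRK
RRRRRRRWK
RRRRRRRRK
RRRRRRRRK
WWWRRRRRR

Answer: 46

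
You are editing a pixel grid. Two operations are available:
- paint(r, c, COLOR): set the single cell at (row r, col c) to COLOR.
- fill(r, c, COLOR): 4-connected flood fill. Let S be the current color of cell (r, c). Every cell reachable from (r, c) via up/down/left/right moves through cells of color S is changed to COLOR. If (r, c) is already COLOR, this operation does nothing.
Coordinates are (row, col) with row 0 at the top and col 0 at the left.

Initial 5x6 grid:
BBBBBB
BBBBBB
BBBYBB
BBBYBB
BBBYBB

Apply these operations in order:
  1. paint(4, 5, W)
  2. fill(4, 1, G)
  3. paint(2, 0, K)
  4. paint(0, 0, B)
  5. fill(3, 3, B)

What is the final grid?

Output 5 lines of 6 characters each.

Answer: BGGGGG
GGGGGG
KGGBGG
GGGBGG
GGGBGW

Derivation:
After op 1 paint(4,5,W):
BBBBBB
BBBBBB
BBBYBB
BBBYBB
BBBYBW
After op 2 fill(4,1,G) [26 cells changed]:
GGGGGG
GGGGGG
GGGYGG
GGGYGG
GGGYGW
After op 3 paint(2,0,K):
GGGGGG
GGGGGG
KGGYGG
GGGYGG
GGGYGW
After op 4 paint(0,0,B):
BGGGGG
GGGGGG
KGGYGG
GGGYGG
GGGYGW
After op 5 fill(3,3,B) [3 cells changed]:
BGGGGG
GGGGGG
KGGBGG
GGGBGG
GGGBGW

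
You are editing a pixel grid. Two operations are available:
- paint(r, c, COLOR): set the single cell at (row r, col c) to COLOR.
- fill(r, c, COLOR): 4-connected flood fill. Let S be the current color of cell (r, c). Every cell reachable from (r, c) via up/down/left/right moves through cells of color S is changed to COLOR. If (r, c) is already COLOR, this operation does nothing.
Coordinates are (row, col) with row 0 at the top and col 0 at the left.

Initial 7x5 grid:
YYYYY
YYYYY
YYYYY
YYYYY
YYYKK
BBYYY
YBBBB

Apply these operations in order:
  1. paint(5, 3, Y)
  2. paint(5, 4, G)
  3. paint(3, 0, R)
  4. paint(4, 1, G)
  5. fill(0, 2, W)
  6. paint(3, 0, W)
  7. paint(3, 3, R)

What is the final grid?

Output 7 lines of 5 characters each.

Answer: WWWWW
WWWWW
WWWWW
WWWRW
YGWKK
BBWWG
YBBBB

Derivation:
After op 1 paint(5,3,Y):
YYYYY
YYYYY
YYYYY
YYYYY
YYYKK
BBYYY
YBBBB
After op 2 paint(5,4,G):
YYYYY
YYYYY
YYYYY
YYYYY
YYYKK
BBYYG
YBBBB
After op 3 paint(3,0,R):
YYYYY
YYYYY
YYYYY
RYYYY
YYYKK
BBYYG
YBBBB
After op 4 paint(4,1,G):
YYYYY
YYYYY
YYYYY
RYYYY
YGYKK
BBYYG
YBBBB
After op 5 fill(0,2,W) [22 cells changed]:
WWWWW
WWWWW
WWWWW
RWWWW
YGWKK
BBWWG
YBBBB
After op 6 paint(3,0,W):
WWWWW
WWWWW
WWWWW
WWWWW
YGWKK
BBWWG
YBBBB
After op 7 paint(3,3,R):
WWWWW
WWWWW
WWWWW
WWWRW
YGWKK
BBWWG
YBBBB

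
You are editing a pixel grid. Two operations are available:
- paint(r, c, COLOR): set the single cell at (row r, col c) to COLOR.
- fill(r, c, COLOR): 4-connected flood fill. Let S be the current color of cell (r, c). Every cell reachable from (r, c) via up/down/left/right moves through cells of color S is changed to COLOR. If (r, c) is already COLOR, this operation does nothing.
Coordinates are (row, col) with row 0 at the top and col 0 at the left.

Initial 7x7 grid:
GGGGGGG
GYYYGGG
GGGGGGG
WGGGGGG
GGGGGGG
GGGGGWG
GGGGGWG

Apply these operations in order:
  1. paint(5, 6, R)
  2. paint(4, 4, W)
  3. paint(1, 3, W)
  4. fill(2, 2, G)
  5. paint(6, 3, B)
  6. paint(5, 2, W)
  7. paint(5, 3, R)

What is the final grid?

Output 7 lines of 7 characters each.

Answer: GGGGGGG
GYYWGGG
GGGGGGG
WGGGGGG
GGGGWGG
GGWRGWR
GGGBGWG

Derivation:
After op 1 paint(5,6,R):
GGGGGGG
GYYYGGG
GGGGGGG
WGGGGGG
GGGGGGG
GGGGGWR
GGGGGWG
After op 2 paint(4,4,W):
GGGGGGG
GYYYGGG
GGGGGGG
WGGGGGG
GGGGWGG
GGGGGWR
GGGGGWG
After op 3 paint(1,3,W):
GGGGGGG
GYYWGGG
GGGGGGG
WGGGGGG
GGGGWGG
GGGGGWR
GGGGGWG
After op 4 fill(2,2,G) [0 cells changed]:
GGGGGGG
GYYWGGG
GGGGGGG
WGGGGGG
GGGGWGG
GGGGGWR
GGGGGWG
After op 5 paint(6,3,B):
GGGGGGG
GYYWGGG
GGGGGGG
WGGGGGG
GGGGWGG
GGGGGWR
GGGBGWG
After op 6 paint(5,2,W):
GGGGGGG
GYYWGGG
GGGGGGG
WGGGGGG
GGGGWGG
GGWGGWR
GGGBGWG
After op 7 paint(5,3,R):
GGGGGGG
GYYWGGG
GGGGGGG
WGGGGGG
GGGGWGG
GGWRGWR
GGGBGWG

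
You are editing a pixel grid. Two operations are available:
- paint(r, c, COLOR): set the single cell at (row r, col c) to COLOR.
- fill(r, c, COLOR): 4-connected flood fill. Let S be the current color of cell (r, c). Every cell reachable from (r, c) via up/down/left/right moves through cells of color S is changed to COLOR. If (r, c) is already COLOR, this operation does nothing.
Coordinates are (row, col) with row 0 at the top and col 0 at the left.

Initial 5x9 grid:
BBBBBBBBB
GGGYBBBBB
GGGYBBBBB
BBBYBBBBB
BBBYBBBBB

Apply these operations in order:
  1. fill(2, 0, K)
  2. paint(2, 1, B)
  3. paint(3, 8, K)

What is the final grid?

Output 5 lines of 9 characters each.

Answer: BBBBBBBBB
KKKYBBBBB
KBKYBBBBB
BBBYBBBBK
BBBYBBBBB

Derivation:
After op 1 fill(2,0,K) [6 cells changed]:
BBBBBBBBB
KKKYBBBBB
KKKYBBBBB
BBBYBBBBB
BBBYBBBBB
After op 2 paint(2,1,B):
BBBBBBBBB
KKKYBBBBB
KBKYBBBBB
BBBYBBBBB
BBBYBBBBB
After op 3 paint(3,8,K):
BBBBBBBBB
KKKYBBBBB
KBKYBBBBB
BBBYBBBBK
BBBYBBBBB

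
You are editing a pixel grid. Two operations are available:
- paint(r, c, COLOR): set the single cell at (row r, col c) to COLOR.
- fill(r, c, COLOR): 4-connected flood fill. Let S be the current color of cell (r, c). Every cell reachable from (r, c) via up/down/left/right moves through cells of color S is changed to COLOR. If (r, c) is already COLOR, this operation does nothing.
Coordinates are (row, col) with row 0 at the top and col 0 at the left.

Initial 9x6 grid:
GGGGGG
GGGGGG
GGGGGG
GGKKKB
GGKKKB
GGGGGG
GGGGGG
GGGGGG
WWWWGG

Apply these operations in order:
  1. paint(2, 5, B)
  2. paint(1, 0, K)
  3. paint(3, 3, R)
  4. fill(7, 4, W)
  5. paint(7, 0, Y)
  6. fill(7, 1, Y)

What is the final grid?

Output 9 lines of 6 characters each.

Answer: YYYYYY
KYYYYY
YYYYYB
YYKRKB
YYKKKB
YYYYYY
YYYYYY
YYYYYY
YYYYYY

Derivation:
After op 1 paint(2,5,B):
GGGGGG
GGGGGG
GGGGGB
GGKKKB
GGKKKB
GGGGGG
GGGGGG
GGGGGG
WWWWGG
After op 2 paint(1,0,K):
GGGGGG
KGGGGG
GGGGGB
GGKKKB
GGKKKB
GGGGGG
GGGGGG
GGGGGG
WWWWGG
After op 3 paint(3,3,R):
GGGGGG
KGGGGG
GGGGGB
GGKRKB
GGKKKB
GGGGGG
GGGGGG
GGGGGG
WWWWGG
After op 4 fill(7,4,W) [40 cells changed]:
WWWWWW
KWWWWW
WWWWWB
WWKRKB
WWKKKB
WWWWWW
WWWWWW
WWWWWW
WWWWWW
After op 5 paint(7,0,Y):
WWWWWW
KWWWWW
WWWWWB
WWKRKB
WWKKKB
WWWWWW
WWWWWW
YWWWWW
WWWWWW
After op 6 fill(7,1,Y) [43 cells changed]:
YYYYYY
KYYYYY
YYYYYB
YYKRKB
YYKKKB
YYYYYY
YYYYYY
YYYYYY
YYYYYY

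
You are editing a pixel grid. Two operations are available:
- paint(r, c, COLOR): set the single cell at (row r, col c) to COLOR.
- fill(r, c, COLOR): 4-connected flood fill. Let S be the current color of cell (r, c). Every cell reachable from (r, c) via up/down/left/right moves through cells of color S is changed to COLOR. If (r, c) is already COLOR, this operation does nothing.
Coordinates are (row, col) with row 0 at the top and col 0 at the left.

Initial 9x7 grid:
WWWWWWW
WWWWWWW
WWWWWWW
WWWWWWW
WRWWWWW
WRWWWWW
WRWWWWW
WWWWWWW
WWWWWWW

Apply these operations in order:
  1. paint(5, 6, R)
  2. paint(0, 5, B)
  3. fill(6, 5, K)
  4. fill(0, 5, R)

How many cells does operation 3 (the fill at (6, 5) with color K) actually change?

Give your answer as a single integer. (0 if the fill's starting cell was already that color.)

Answer: 58

Derivation:
After op 1 paint(5,6,R):
WWWWWWW
WWWWWWW
WWWWWWW
WWWWWWW
WRWWWWW
WRWWWWR
WRWWWWW
WWWWWWW
WWWWWWW
After op 2 paint(0,5,B):
WWWWWBW
WWWWWWW
WWWWWWW
WWWWWWW
WRWWWWW
WRWWWWR
WRWWWWW
WWWWWWW
WWWWWWW
After op 3 fill(6,5,K) [58 cells changed]:
KKKKKBK
KKKKKKK
KKKKKKK
KKKKKKK
KRKKKKK
KRKKKKR
KRKKKKK
KKKKKKK
KKKKKKK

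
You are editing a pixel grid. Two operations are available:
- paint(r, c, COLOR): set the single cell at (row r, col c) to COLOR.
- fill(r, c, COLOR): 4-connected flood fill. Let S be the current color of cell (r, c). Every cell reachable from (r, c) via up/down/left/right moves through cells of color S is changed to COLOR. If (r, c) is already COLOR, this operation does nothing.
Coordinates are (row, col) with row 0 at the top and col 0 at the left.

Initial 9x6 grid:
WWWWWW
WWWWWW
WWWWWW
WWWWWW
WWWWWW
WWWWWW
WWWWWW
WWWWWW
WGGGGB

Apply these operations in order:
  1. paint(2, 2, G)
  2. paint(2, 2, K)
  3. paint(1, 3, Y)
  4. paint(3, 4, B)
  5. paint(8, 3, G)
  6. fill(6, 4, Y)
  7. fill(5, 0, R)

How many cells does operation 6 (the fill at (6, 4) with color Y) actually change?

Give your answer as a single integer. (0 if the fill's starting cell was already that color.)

After op 1 paint(2,2,G):
WWWWWW
WWWWWW
WWGWWW
WWWWWW
WWWWWW
WWWWWW
WWWWWW
WWWWWW
WGGGGB
After op 2 paint(2,2,K):
WWWWWW
WWWWWW
WWKWWW
WWWWWW
WWWWWW
WWWWWW
WWWWWW
WWWWWW
WGGGGB
After op 3 paint(1,3,Y):
WWWWWW
WWWYWW
WWKWWW
WWWWWW
WWWWWW
WWWWWW
WWWWWW
WWWWWW
WGGGGB
After op 4 paint(3,4,B):
WWWWWW
WWWYWW
WWKWWW
WWWWBW
WWWWWW
WWWWWW
WWWWWW
WWWWWW
WGGGGB
After op 5 paint(8,3,G):
WWWWWW
WWWYWW
WWKWWW
WWWWBW
WWWWWW
WWWWWW
WWWWWW
WWWWWW
WGGGGB
After op 6 fill(6,4,Y) [46 cells changed]:
YYYYYY
YYYYYY
YYKYYY
YYYYBY
YYYYYY
YYYYYY
YYYYYY
YYYYYY
YGGGGB

Answer: 46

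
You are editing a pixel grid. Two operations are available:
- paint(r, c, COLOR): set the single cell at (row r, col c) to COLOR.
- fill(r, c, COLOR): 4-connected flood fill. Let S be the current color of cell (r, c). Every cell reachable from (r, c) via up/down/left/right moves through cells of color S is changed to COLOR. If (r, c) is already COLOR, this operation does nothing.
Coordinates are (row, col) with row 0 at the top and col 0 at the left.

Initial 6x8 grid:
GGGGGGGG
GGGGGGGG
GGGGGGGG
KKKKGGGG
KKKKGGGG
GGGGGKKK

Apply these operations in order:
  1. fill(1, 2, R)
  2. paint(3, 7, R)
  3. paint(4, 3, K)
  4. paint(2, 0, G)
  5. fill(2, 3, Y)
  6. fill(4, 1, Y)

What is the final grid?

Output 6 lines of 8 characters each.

Answer: YYYYYYYY
YYYYYYYY
GYYYYYYY
YYYYYYYY
YYYYYYYY
YYYYYKKK

Derivation:
After op 1 fill(1,2,R) [37 cells changed]:
RRRRRRRR
RRRRRRRR
RRRRRRRR
KKKKRRRR
KKKKRRRR
RRRRRKKK
After op 2 paint(3,7,R):
RRRRRRRR
RRRRRRRR
RRRRRRRR
KKKKRRRR
KKKKRRRR
RRRRRKKK
After op 3 paint(4,3,K):
RRRRRRRR
RRRRRRRR
RRRRRRRR
KKKKRRRR
KKKKRRRR
RRRRRKKK
After op 4 paint(2,0,G):
RRRRRRRR
RRRRRRRR
GRRRRRRR
KKKKRRRR
KKKKRRRR
RRRRRKKK
After op 5 fill(2,3,Y) [36 cells changed]:
YYYYYYYY
YYYYYYYY
GYYYYYYY
KKKKYYYY
KKKKYYYY
YYYYYKKK
After op 6 fill(4,1,Y) [8 cells changed]:
YYYYYYYY
YYYYYYYY
GYYYYYYY
YYYYYYYY
YYYYYYYY
YYYYYKKK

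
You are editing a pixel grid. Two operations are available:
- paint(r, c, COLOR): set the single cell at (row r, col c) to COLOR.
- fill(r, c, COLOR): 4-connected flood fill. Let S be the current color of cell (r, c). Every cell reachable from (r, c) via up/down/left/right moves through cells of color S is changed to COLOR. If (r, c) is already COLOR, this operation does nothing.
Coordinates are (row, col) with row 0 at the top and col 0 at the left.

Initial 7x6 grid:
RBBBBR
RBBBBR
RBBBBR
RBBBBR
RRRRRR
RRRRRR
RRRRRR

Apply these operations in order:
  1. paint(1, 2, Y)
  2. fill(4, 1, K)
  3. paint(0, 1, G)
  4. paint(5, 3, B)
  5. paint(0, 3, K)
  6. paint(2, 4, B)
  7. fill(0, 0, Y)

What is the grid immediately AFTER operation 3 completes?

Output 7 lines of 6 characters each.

After op 1 paint(1,2,Y):
RBBBBR
RBYBBR
RBBBBR
RBBBBR
RRRRRR
RRRRRR
RRRRRR
After op 2 fill(4,1,K) [26 cells changed]:
KBBBBK
KBYBBK
KBBBBK
KBBBBK
KKKKKK
KKKKKK
KKKKKK
After op 3 paint(0,1,G):
KGBBBK
KBYBBK
KBBBBK
KBBBBK
KKKKKK
KKKKKK
KKKKKK

Answer: KGBBBK
KBYBBK
KBBBBK
KBBBBK
KKKKKK
KKKKKK
KKKKKK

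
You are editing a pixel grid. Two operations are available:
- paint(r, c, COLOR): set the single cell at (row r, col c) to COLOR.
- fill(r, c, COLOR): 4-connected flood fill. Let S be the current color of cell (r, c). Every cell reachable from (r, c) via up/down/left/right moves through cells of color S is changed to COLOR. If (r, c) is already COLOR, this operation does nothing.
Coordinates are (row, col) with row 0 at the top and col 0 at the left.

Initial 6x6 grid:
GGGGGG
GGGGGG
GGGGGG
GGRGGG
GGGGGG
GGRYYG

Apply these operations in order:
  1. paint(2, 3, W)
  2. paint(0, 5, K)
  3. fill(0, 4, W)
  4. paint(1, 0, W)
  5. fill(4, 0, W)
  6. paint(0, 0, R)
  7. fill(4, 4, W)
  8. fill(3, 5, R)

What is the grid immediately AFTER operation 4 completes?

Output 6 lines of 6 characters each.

Answer: WWWWWK
WWWWWW
WWWWWW
WWRWWW
WWWWWW
WWRYYW

Derivation:
After op 1 paint(2,3,W):
GGGGGG
GGGGGG
GGGWGG
GGRGGG
GGGGGG
GGRYYG
After op 2 paint(0,5,K):
GGGGGK
GGGGGG
GGGWGG
GGRGGG
GGGGGG
GGRYYG
After op 3 fill(0,4,W) [30 cells changed]:
WWWWWK
WWWWWW
WWWWWW
WWRWWW
WWWWWW
WWRYYW
After op 4 paint(1,0,W):
WWWWWK
WWWWWW
WWWWWW
WWRWWW
WWWWWW
WWRYYW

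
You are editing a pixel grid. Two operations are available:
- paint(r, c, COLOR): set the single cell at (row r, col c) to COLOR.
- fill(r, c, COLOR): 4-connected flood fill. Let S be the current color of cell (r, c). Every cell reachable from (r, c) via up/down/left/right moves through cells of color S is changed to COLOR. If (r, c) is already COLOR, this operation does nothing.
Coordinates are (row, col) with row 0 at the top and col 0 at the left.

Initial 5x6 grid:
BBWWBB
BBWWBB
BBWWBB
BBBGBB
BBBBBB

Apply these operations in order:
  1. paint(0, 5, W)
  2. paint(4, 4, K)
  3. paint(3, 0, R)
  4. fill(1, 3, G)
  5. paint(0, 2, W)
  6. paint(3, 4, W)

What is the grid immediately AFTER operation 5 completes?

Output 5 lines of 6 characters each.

After op 1 paint(0,5,W):
BBWWBW
BBWWBB
BBWWBB
BBBGBB
BBBBBB
After op 2 paint(4,4,K):
BBWWBW
BBWWBB
BBWWBB
BBBGBB
BBBBKB
After op 3 paint(3,0,R):
BBWWBW
BBWWBB
BBWWBB
RBBGBB
BBBBKB
After op 4 fill(1,3,G) [6 cells changed]:
BBGGBW
BBGGBB
BBGGBB
RBBGBB
BBBBKB
After op 5 paint(0,2,W):
BBWGBW
BBGGBB
BBGGBB
RBBGBB
BBBBKB

Answer: BBWGBW
BBGGBB
BBGGBB
RBBGBB
BBBBKB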